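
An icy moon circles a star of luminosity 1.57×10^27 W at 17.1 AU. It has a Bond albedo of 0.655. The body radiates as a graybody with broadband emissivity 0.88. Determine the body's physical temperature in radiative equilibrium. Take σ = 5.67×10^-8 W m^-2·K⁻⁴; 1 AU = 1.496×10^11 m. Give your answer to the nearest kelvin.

76 K

d = 17.1 × 1.496×10^11 m = 2.558×10^12 m.
S = L/(4πd²) = 19.09 W m^-2.
The planet absorbs (1−α)S over its disc πR² and re-emits over 4πR², so the mean absorbed flux is (1−0.655)·19.09/4 = 1.647 W m^-2.
Equating to εσT⁴ with ε = 0.88: T = (1.647/0.88σ)^(1/4) = 75.79 K.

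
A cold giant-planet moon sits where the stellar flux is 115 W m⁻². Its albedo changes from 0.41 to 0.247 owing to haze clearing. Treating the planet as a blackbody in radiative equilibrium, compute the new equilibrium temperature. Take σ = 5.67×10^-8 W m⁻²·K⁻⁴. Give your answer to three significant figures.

With the new albedo, S(1−α₂)/4 = 21.65 W m⁻², so T₂ = 139.8 K.

140 K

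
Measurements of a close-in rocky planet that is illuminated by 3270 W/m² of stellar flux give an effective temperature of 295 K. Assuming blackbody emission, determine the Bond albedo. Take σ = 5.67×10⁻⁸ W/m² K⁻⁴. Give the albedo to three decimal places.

0.475

Rearranging the radiative balance, α = 1 − 4σT⁴/S.
σT⁴ = 429.4 W/m², so 4σT⁴ = 1718 W/m².
Hence α = 1 − 1718/3270 = 0.4747.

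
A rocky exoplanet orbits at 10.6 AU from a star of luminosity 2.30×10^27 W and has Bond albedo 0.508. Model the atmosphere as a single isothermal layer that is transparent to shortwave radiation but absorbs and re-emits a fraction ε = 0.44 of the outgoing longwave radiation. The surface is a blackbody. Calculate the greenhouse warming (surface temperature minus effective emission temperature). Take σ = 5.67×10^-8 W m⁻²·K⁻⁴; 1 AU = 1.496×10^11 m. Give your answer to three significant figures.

d = 10.6 × 1.496×10^11 m = 1.586×10^12 m.
S = L/(4πd²) = 72.79 W m⁻².
The planet radiates to space at T_e = [S(1−α)/(4σ)]^(1/4) = 112.1 K.
Surface balance with a leaky layer gives σT_s⁴ = σT_e⁴·2/(2−ε), so T_s = T_e·[2/(2−0.44)]^(1/4) = 119.3 K.
Greenhouse warming: T_s − T_e = 7.184 K.

7.18 kelvin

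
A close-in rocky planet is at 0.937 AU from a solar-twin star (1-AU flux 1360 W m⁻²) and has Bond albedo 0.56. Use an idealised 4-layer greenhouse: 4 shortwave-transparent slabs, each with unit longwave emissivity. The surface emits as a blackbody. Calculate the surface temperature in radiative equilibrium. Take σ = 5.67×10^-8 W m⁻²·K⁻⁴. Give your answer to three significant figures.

350 K

By the inverse-square law, S = 1360/0.937² = 1549 W m⁻².
Top-of-atmosphere balance: σT_e⁴ = S(1−α)/4 = 170.4 W m⁻² → T_e = 234.1 K.
Layer-by-layer balance gives σT_s⁴ = (N+1)σT_e⁴, so T_s = 5^¼·234.1 = 350.1 K.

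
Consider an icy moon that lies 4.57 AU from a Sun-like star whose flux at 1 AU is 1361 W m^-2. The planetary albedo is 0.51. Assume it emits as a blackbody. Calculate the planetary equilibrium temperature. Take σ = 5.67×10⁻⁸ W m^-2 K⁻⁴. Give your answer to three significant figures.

109 K

By the inverse-square law, S = 1361/4.57² = 65.17 W m^-2.
Absorbed flux (global mean): S(1−α)/4 = 65.17·0.49/4 = 7.983 W m^-2.
In equilibrium σT⁴ equals this, so T = 108.9 K.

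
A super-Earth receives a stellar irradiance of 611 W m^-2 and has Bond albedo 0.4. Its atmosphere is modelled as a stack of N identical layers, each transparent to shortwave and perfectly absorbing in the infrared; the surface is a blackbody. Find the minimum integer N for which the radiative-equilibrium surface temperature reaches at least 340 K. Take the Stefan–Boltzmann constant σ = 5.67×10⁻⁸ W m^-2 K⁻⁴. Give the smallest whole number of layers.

OLR = S(1−α)/4 = 91.65 W m^-2; the top layer radiates at T_e = 200.5 K.
Since T_s⁴ = (N+1)T_e⁴, we need N ≥ (T_s/T_e)⁴ − 1 = 7.267.
So N ≥ 7.267; the smallest integer is N = 8.

8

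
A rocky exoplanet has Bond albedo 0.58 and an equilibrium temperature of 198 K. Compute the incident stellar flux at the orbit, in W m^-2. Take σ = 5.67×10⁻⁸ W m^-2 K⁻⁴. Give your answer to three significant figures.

830 W m^-2

From S(1−α)/4 = σT⁴: S = 4σT⁴/(1−α).
σT⁴ = 5.67×10⁻⁸·(198)⁴ = 87.15 W m^-2.
So S = 4×87.15/(1−0.58) = 830.0 W m^-2.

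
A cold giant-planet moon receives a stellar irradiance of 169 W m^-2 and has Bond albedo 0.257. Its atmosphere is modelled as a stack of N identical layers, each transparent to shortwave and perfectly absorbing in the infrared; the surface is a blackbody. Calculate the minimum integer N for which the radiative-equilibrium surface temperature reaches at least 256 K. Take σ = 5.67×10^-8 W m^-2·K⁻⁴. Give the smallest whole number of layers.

Top-of-atmosphere balance: σT_e⁴ = S(1−α)/4 = 31.39 W m^-2 → T_e = 153.4 K.
Since T_s⁴ = (N+1)T_e⁴, we need N ≥ (T_s/T_e)⁴ − 1 = 6.758.
So N ≥ 6.758; the smallest integer is N = 7.

7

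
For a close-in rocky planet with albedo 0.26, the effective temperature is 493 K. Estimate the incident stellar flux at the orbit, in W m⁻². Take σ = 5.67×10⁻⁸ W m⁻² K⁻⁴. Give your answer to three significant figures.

From S(1−α)/4 = σT⁴: S = 4σT⁴/(1−α).
σT⁴ = 5.67×10⁻⁸·(493)⁴ = 3349 W m⁻².
S = 4·3349/0.74 = 18110 W m⁻².

18100 W m⁻²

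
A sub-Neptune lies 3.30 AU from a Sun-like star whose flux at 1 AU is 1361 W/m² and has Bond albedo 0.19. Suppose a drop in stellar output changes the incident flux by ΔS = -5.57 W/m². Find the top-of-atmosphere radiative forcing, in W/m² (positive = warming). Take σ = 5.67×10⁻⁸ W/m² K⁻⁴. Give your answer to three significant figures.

Irradiance scales as 1/d², so S = 1361 W/m² × (1/3.30)² = 125.0 W/m².
Only a fraction (1−α) is absorbed and it's spread over 4πR², so ΔF = (1−α)ΔS/4 = -1.128 W/m².

-1.13 W/m²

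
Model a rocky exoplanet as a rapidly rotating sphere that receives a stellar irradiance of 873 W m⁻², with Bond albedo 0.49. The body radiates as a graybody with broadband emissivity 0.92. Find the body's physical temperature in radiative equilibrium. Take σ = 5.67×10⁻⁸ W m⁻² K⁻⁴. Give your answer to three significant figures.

Averaging over the sphere, the absorbed flux is S(1−α)/4 = 111.3 W m⁻².
Radiative balance εσT⁴ = 111.3 gives T = [111.3/(0.92·σ)]^(1/4) = 214.9 K.

215 K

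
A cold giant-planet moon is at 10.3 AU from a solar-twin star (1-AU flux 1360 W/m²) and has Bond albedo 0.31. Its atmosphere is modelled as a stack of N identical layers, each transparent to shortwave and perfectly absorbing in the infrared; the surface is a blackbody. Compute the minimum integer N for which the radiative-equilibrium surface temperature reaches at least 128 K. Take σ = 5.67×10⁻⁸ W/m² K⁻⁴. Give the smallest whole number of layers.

By the inverse-square law, S = 1360/10.3² = 12.82 W/m².
Top-of-atmosphere balance: σT_e⁴ = S(1−α)/4 = 2.211 W/m² → T_e = 79.03 K.
Need (N+1)T_e⁴ ≥ T_s⁴, i.e. N+1 ≥ (128/79.03)⁴ = 6.883.
So N ≥ 5.883; the smallest integer is N = 6.

6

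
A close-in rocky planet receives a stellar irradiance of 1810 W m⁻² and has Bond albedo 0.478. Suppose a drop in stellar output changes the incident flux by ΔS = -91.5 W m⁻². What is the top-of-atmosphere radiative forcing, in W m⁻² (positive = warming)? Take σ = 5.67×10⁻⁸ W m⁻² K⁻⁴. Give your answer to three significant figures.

ΔF = Δ[S(1−α)]/4 = (1−0.478)·-91.5/4 = -11.94 W m⁻².

-11.9 W m⁻²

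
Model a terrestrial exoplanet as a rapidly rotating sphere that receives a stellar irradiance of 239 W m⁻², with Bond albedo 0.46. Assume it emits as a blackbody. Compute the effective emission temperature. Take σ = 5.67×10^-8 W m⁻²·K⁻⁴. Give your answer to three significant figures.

154 K

Absorbed flux (global mean): S(1−α)/4 = 239.0·0.54/4 = 32.27 W m⁻².
Balancing against σT⁴: T = (32.27/5.67×10⁻⁸)^(1/4) = 154.4 K.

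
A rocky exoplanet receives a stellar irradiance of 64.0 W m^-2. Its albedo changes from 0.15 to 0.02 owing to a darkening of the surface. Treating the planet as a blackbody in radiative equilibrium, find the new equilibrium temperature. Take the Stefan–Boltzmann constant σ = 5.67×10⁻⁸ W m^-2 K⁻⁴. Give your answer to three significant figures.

129 K

T₂ = [S(1−α₂)/(4σ)]^(1/4) = [64.00·0.98/(4σ)]^(1/4) = 129.0 K.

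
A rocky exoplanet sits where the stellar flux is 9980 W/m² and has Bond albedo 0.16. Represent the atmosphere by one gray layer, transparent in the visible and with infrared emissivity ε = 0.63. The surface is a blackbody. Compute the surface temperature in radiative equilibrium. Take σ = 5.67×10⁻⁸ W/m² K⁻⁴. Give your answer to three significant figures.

The planet radiates to space at T_e = [S(1−α)/(4σ)]^(1/4) = 438.5 K.
For a single slab of emissivity ε, T_s⁴ = 2T_e⁴/(2−ε); thus T_s = 438.5·(1.46)^(1/4) = 482.0 K.

482 kelvin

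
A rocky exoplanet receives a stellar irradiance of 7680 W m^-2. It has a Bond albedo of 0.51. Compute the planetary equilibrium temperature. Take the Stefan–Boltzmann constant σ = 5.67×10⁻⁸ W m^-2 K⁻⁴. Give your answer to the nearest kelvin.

Averaging over the sphere, the absorbed flux is S(1−α)/4 = 940.8 W m^-2.
Balancing against σT⁴: T = (940.8/5.67×10⁻⁸)^(1/4) = 358.9 K.

359 K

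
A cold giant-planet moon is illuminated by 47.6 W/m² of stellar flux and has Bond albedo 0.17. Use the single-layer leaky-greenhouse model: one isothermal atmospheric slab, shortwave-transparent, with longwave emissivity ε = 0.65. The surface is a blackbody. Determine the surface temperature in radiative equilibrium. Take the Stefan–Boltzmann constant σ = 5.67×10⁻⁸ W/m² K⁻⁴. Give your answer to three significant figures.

127 K

The planet radiates to space at T_e = [S(1−α)/(4σ)]^(1/4) = 114.9 K.
Surface balance with a leaky layer gives σT_s⁴ = σT_e⁴·2/(2−ε), so T_s = T_e·[2/(2−0.65)]^(1/4) = 126.7 K.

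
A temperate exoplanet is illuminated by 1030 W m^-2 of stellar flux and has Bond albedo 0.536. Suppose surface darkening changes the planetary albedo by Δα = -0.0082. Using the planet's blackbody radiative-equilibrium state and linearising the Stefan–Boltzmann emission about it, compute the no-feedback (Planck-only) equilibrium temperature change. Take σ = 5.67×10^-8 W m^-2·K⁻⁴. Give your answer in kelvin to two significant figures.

Reference equilibrium: T_e = [S(1−α)/(4σ)]^(1/4) = 214.3 K.
TOA radiative forcing: ΔF = −S·Δα/4 = −1030·(-0.0082)/4 = 2.112 W m^-2.
Planck response: λ_P = 4σT_e³ = 4·5.67×10⁻⁸·(214.3)³ = 2.231 W m^-2/K.
ΔT₀ = ΔF/λ_P = 2.112/2.231 = 0.947 K.

0.95 K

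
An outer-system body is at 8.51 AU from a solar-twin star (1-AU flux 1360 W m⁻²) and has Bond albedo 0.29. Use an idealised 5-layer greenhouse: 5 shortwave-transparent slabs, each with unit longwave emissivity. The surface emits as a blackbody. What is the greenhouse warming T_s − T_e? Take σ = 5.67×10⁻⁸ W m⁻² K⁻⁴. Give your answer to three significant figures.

49.5 K

By the inverse-square law, S = 1360/8.51² = 18.78 W m⁻².
Top-of-atmosphere balance: σT_e⁴ = S(1−α)/4 = 3.333 W m⁻² → T_e = 87.56 K.
T_s = (N+1)^(1/4)·T_e = 137.0 K.
So the greenhouse effect raises the surface by 137.0 − 87.56 = 49.48 K.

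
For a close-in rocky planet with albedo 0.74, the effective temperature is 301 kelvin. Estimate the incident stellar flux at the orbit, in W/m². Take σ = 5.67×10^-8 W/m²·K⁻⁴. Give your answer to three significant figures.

7160 W/m²

From S(1−α)/4 = σT⁴: S = 4σT⁴/(1−α).
The emitted flux is σT⁴ = 465.4 W/m².
So S = 4×465.4/(1−0.74) = 7160 W/m².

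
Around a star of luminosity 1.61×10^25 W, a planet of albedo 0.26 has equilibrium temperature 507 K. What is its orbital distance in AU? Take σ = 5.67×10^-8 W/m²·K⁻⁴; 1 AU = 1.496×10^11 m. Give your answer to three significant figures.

The flux needed for this T is 4σT⁴/(1−0.26) = 20250 W/m².
S = L/(4πd²) → d = √(L/4πS) = √(1.61×10^25/(4π·20250)) = 7.954×10^9 m = 0.05317 AU.

0.0532 AU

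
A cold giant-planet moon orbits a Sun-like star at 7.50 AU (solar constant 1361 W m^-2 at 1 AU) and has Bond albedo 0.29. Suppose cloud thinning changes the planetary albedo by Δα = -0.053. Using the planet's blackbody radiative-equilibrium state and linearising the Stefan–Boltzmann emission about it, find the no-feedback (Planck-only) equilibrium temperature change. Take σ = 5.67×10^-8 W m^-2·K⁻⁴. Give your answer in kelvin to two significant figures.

Flux at the orbit: S = 1361/(7.50)² = 24.20 W m^-2.
Unperturbed T_e = [24.20·(1−0.29)/(4σ)]^¼ = 93.29 K.
TOA radiative forcing: ΔF = −S·Δα/4 = −24.20·(-0.053)/4 = 0.3206 W m^-2.
Planck response: λ_P = 4σT_e³ = 4·5.67×10⁻⁸·(93.29)³ = 0.1841 W m^-2/K.
Hence the no-feedback warming is ΔF/(4σT_e³) = 1.74 K.

1.7 kelvin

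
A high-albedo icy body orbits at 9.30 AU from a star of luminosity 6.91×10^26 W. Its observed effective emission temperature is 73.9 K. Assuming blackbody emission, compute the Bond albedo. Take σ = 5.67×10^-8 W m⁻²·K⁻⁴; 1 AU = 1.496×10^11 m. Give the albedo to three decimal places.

d = 9.30 × 1.496×10^11 m = 1.391×10^12 m.
Spreading L over a sphere of radius d: S = 6.91×10^26/(4π·1.39×10^12²) = 28.41 W m⁻².
Rearranging the radiative balance, α = 1 − 4σT⁴/S.
σT⁴ = 1.691 W m⁻², so 4σT⁴ = 6.764 W m⁻².
1−α = 6.764/28.41 = 0.2381, so α = 0.7619.

0.762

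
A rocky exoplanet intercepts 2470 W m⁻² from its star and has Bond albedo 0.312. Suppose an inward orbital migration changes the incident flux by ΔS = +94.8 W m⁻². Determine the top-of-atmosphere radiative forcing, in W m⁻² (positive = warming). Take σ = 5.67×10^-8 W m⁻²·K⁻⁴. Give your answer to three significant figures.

16.3 W m⁻²

ΔF = Δ[S(1−α)]/4 = (1−0.312)·+94.8/4 = 16.31 W m⁻².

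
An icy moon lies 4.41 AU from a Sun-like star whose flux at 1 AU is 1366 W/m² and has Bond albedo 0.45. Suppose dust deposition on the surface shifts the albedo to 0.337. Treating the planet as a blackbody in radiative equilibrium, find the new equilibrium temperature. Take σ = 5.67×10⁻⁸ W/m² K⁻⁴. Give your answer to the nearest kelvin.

120 kelvin

Flux at the orbit: S = 1366/(4.41)² = 70.24 W/m².
With the new albedo, S(1−α₂)/4 = 11.64 W/m², so T₂ = 119.7 K.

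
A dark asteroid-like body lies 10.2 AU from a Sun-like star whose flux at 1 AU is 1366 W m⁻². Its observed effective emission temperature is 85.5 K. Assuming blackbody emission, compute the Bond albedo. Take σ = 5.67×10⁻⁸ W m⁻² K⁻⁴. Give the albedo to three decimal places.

0.077

By the inverse-square law, S = 1366/10.2² = 13.13 W m⁻².
Rearranging the radiative balance, α = 1 − 4σT⁴/S.
σT⁴ = 3.030 W m⁻², so 4σT⁴ = 12.12 W m⁻².
Hence α = 1 − 12.12/13.13 = 0.0769.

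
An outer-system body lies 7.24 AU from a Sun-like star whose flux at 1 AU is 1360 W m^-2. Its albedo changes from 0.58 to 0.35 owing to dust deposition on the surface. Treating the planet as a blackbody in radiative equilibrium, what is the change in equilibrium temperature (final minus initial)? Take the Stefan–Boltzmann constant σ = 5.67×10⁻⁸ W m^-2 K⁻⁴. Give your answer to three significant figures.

9.60 kelvin

By the inverse-square law, S = 1360/7.24² = 25.95 W m^-2.
With α = 0.58, T₁ = 83.26 K.
After:  T₂ = [25.95·0.65/(4σ)]^(1/4) = 92.86 K.
Change: 92.86 − 83.26 = 9.605 K.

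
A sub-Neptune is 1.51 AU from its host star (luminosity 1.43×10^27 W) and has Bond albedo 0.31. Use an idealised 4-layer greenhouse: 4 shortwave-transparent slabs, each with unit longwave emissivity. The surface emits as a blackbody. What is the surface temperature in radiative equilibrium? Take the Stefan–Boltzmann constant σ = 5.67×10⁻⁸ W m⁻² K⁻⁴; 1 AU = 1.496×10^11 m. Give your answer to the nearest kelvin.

429 kelvin

Orbital distance: d = 1.51 AU = 2.259×10^11 m.
Spreading L over a sphere of radius d: S = 1.43×10^27/(4π·2.26×10^11²) = 2230 W m⁻².
The effective emission temperature is T_e = [S(1−α)/(4σ)]^¼ = 287.0 K.
With N = 4 opaque layers, T_s = (N+1)^(1/4)·T_e = 5^(1/4)·287.0 = 429.2 K.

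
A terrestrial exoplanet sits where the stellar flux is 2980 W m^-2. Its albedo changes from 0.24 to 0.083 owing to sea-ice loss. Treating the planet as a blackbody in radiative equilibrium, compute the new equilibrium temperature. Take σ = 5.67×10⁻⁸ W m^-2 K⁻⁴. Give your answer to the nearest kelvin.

New equilibrium: T₂ = [(1−0.083)·2980/(4σ)]^(1/4) = 331.3 K.

331 K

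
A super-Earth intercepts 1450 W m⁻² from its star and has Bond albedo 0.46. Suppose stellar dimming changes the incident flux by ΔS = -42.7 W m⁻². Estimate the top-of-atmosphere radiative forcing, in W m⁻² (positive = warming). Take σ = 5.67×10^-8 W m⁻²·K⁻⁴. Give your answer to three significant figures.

-5.76 W m⁻²

TOA radiative forcing: ΔF = (1−α)ΔS/4 = 0.54·(-42.7)/4 = -5.765 W m⁻².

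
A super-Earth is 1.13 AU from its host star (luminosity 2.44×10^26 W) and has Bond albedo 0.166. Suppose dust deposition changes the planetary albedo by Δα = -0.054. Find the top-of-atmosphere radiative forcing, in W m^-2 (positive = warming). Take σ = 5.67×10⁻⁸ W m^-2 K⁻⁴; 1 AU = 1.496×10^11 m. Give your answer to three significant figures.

d = 1.13 × 1.496×10^11 m = 1.690×10^11 m.
Flux at the orbit: S = L/(4πd²) = 2.44×10^26/(4π·(1.69×10^11)²) = 679.5 W m^-2.
The change in absorbed flux is Δ[S(1−α)/4] = −SΔα/4 = 9.173 W m^-2.

9.17 W m^-2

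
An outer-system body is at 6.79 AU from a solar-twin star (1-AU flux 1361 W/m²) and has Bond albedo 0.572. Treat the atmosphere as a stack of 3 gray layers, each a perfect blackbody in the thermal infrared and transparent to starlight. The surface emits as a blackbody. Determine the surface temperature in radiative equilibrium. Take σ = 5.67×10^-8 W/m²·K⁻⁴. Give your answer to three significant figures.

Irradiance scales as 1/d², so S = 1361 W/m² × (1/6.79)² = 29.52 W/m².
The effective emission temperature is T_e = [S(1−α)/(4σ)]^¼ = 86.39 K.
With N = 3 opaque layers, T_s = (N+1)^(1/4)·T_e = 4^(1/4)·86.39 = 122.2 K.

122 K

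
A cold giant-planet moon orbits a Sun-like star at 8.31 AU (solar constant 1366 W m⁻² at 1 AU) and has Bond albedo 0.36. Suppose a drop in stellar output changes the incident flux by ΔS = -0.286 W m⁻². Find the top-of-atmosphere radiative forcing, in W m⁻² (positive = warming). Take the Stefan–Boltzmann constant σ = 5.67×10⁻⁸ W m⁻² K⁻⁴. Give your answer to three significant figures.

-0.0458 W m⁻²

Flux at the orbit: S = 1366/(8.31)² = 19.78 W m⁻².
TOA radiative forcing: ΔF = (1−α)ΔS/4 = 0.64·(-0.286)/4 = -0.04576 W m⁻².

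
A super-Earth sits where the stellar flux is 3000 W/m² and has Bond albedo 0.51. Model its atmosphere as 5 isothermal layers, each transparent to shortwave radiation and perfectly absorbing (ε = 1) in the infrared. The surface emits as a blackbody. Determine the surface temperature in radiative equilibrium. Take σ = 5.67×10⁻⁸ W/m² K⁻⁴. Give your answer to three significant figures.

The effective emission temperature is T_e = [S(1−α)/(4σ)]^¼ = 283.7 K.
For an N-layer opaque stack, T_s⁴ = (N+1)T_e⁴, hence T_s = (6)^(1/4)×283.7 K = 444.1 K.

444 K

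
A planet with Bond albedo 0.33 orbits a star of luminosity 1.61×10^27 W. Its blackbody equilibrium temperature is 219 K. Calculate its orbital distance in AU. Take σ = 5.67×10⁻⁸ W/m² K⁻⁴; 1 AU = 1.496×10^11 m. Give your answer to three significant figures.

The flux needed for this T is 4σT⁴/(1−0.33) = 778.7 W/m².
From L = 4πd²S, d = √(1.61×10^27/(4π·778.7)) = 4.056×10^11 m = 2.711 AU.

2.71 AU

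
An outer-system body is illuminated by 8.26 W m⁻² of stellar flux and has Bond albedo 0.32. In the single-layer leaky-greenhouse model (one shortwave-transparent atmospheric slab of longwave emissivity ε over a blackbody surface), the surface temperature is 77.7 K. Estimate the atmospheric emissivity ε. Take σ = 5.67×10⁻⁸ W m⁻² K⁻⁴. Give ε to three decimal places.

0.641

TOA balance gives T_e = 70.54 K.
T_s⁴ = T_e⁴·2/(2−ε) → ε = 2 − 2(T_e/T_s)⁴ = 2 − 2·(70.54/77.7)⁴ = 0.6411.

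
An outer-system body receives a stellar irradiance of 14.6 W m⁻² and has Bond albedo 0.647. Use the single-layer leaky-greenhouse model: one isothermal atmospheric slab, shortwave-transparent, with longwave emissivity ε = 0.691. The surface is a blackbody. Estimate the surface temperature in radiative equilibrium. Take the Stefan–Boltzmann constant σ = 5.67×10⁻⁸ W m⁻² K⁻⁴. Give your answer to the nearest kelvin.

Effective emission temperature (TOA balance): σT_e⁴ = S(1−α)/4 = 1.288 W m⁻² → T_e = 69.04 K.
For a single slab of emissivity ε, T_s⁴ = 2T_e⁴/(2−ε); thus T_s = 69.04·(1.528)^(1/4) = 76.76 K.

77 kelvin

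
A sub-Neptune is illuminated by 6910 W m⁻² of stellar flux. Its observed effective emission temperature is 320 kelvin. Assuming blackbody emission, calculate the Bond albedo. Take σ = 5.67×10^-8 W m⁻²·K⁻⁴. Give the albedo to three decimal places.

0.656

From σT⁴ = S(1−α)/4 we invert for α: 1−α = 4σT⁴/S.
σT⁴ = 594.5 W m⁻², so 4σT⁴ = 2378 W m⁻².
Hence α = 1 − 2378/6910 = 0.6558.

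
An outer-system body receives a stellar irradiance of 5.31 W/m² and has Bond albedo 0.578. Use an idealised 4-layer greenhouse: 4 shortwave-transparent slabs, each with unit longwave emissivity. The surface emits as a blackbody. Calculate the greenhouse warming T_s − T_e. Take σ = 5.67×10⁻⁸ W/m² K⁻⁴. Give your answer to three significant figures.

Top-of-atmosphere balance: σT_e⁴ = S(1−α)/4 = 0.5602 W/m² → T_e = 56.06 K.
Surface: T_s = (5)^¼·T_e = 83.84 K.
Warming: T_s − T_e = 27.77 K.

27.8 K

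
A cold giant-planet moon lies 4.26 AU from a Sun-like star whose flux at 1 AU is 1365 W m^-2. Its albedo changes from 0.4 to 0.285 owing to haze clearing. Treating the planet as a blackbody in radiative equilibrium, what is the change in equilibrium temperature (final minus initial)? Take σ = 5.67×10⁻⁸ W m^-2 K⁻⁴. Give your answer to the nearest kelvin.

5 kelvin

By the inverse-square law, S = 1365/4.26² = 75.22 W m^-2.
With α = 0.4, T₁ = 118.8 K.
With α = 0.285, T₂ = 124.1 K.
ΔT = T₂ − T₁ = 5.322 K.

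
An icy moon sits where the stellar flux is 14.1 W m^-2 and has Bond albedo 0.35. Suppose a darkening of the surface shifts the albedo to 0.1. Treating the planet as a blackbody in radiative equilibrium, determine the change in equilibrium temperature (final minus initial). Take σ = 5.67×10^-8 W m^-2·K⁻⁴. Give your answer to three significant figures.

Before: T₁ = [14.10·0.65/(4σ)]^(1/4) = 79.73 K.
With α = 0.1, T₂ = 86.49 K.
Change: 86.49 − 79.73 = 6.758 K.

6.76 kelvin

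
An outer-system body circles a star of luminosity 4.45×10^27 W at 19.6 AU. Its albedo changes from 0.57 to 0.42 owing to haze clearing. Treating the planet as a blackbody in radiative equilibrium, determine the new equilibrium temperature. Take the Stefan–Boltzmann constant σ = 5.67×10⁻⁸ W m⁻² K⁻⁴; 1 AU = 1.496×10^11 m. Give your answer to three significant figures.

101 kelvin

d = 19.6 × 1.496×10^11 m = 2.932×10^12 m.
Flux at the orbit: S = L/(4πd²) = 4.45×10^27/(4π·(2.93×10^12)²) = 41.19 W m⁻².
T₂ = [S(1−α₂)/(4σ)]^(1/4) = [41.19·0.58/(4σ)]^(1/4) = 101.3 K.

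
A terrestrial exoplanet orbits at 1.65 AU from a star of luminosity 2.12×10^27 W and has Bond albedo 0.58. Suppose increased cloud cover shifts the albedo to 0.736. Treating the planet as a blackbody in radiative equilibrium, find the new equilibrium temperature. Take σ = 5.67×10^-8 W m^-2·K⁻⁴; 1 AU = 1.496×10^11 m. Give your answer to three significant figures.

238 K

Orbital distance: d = 1.65 AU = 2.468×10^11 m.
S = L/(4πd²) = 2769 W m^-2.
T₂ = [S(1−α₂)/(4σ)]^(1/4) = [2769·0.264/(4σ)]^(1/4) = 238.3 K.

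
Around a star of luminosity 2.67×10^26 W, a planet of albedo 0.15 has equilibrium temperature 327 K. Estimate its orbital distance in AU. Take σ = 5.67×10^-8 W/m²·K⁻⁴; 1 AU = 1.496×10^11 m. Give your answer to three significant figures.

Required flux: S = 4σT⁴/(1−α) = 3051 W/m².
Then d = [L/(4πS)]^(1/2) = 8.345×10^10 m, i.e. 0.5578 AU.

0.558 AU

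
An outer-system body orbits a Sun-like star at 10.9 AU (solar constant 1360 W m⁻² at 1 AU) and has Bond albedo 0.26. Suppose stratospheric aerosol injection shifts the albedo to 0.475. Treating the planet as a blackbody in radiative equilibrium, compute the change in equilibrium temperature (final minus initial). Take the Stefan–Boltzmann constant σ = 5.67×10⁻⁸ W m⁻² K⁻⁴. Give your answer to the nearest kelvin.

-6 kelvin

Irradiance scales as 1/d², so S = 1360 W m⁻² × (1/10.9)² = 11.45 W m⁻².
Initial: T₁ = [S(1−0.26)/(4σ)]^(1/4) = 78.18 K.
Final:   T₂ = [S(1−0.475)/(4σ)]^(1/4) = 71.75 K.
ΔT = T₂ − T₁ = -6.429 K.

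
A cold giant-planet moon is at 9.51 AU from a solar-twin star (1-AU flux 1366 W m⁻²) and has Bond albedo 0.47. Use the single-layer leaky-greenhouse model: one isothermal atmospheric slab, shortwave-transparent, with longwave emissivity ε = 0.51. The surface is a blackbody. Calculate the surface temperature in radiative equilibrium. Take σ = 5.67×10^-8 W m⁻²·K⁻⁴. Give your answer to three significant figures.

By the inverse-square law, S = 1366/9.51² = 15.10 W m⁻².
The planet radiates to space at T_e = [S(1−α)/(4σ)]^(1/4) = 77.08 K.
For a single slab of emissivity ε, T_s⁴ = 2T_e⁴/(2−ε); thus T_s = 77.08·(1.342)^(1/4) = 82.96 K.

83.0 K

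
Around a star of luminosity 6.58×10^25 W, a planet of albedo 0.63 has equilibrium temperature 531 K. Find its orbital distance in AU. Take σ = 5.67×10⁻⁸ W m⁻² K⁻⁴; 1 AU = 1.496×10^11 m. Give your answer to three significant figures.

Required flux: S = 4σT⁴/(1−α) = 48730 W m⁻².
Then d = [L/(4πS)]^(1/2) = 1.037×10^10 m, i.e. 0.06929 AU.

0.0693 AU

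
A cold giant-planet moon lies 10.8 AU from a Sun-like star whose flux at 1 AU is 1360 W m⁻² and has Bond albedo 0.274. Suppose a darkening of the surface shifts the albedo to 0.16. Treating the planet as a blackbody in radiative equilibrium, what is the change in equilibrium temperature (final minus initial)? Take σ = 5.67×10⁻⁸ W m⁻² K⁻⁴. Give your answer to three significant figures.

2.90 K

Flux at the orbit: S = 1360/(10.8)² = 11.66 W m⁻².
Before: T₁ = [11.66·0.726/(4σ)]^(1/4) = 78.16 K.
With α = 0.16, T₂ = 81.06 K.
Change: 81.06 − 78.16 = 2.903 K.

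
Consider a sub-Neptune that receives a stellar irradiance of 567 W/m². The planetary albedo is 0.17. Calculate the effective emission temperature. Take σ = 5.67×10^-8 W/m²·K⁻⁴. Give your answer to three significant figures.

Averaging over the sphere, the absorbed flux is S(1−α)/4 = 117.7 W/m².
Balancing against σT⁴: T = (117.7/5.67×10⁻⁸)^(1/4) = 213.4 K.

213 kelvin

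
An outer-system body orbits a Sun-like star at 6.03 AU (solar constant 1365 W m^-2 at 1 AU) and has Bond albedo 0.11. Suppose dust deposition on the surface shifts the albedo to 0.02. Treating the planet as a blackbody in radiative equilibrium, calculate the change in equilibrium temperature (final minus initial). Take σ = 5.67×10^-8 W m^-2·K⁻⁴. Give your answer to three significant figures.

2.69 kelvin

Flux at the orbit: S = 1365/(6.03)² = 37.54 W m^-2.
Before: T₁ = [37.54·0.89/(4σ)]^(1/4) = 110.2 K.
With α = 0.02, T₂ = 112.9 K.
ΔT = T₂ − T₁ = 2.685 K.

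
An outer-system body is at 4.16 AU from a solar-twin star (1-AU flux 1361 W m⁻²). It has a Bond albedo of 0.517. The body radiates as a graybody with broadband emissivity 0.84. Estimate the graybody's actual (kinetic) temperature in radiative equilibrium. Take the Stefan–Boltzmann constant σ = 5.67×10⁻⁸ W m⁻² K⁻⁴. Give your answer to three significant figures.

Flux at the orbit: S = 1361/(4.16)² = 78.65 W m⁻².
Averaging over the sphere, the absorbed flux is S(1−α)/4 = 9.496 W m⁻².
Equating to εσT⁴ with ε = 0.84: T = (9.496/0.84σ)^(1/4) = 118.8 K.

119 K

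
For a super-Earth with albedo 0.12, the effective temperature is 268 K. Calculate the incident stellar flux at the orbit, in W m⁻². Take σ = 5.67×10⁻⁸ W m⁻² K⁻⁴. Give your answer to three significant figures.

1330 W m⁻²

From S(1−α)/4 = σT⁴: S = 4σT⁴/(1−α).
The emitted flux is σT⁴ = 292.5 W m⁻².
S = 4·292.5/0.88 = 1330 W m⁻².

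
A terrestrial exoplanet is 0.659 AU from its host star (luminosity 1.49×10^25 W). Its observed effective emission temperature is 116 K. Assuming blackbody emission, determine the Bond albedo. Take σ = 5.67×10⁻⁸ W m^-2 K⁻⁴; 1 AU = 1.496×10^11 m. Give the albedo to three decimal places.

d = 0.659 × 1.496×10^11 m = 9.859×10^10 m.
S = L/(4πd²) = 122.0 W m^-2.
Rearranging the radiative balance, α = 1 − 4σT⁴/S.
σT⁴ = 10.27 W m^-2, so 4σT⁴ = 41.07 W m^-2.
1−α = 41.07/122.0 = 0.3366, so α = 0.6634.

0.663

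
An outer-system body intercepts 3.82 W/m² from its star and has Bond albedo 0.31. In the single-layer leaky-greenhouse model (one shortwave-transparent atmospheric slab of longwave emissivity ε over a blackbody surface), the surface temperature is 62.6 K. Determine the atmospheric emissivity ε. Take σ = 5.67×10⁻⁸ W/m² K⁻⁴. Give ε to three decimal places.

0.486

Effective temperature: T_e = [S(1−α)/(4σ)]^(1/4) = 58.39 K.
Inverting T_s⁴ = 2T_e⁴/(2−ε): (T_e/T_s)⁴ = 0.7568, so ε = 2(1 − 0.7568) = 0.4864.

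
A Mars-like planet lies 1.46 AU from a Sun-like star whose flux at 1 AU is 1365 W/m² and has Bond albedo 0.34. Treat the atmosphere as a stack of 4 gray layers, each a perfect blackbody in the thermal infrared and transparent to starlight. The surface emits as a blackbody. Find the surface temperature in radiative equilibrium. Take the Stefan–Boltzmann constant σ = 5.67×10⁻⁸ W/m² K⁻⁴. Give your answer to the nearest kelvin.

Irradiance scales as 1/d², so S = 1365 W/m² × (1/1.46)² = 640.4 W/m².
Top-of-atmosphere balance: σT_e⁴ = S(1−α)/4 = 105.7 W/m² → T_e = 207.8 K.
Layer-by-layer balance gives σT_s⁴ = (N+1)σT_e⁴, so T_s = 5^¼·207.8 = 310.7 K.

311 K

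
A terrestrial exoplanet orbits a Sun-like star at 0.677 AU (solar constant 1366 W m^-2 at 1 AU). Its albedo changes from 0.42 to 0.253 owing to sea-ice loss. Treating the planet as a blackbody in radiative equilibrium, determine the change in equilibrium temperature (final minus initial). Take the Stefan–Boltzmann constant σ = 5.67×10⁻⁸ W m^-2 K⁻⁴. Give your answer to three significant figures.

19.3 K

By the inverse-square law, S = 1366/0.677² = 2980 W m^-2.
Before: T₁ = [2980·0.58/(4σ)]^(1/4) = 295.5 K.
With α = 0.253, T₂ = 314.8 K.
Change: 314.8 − 295.5 = 19.30 K.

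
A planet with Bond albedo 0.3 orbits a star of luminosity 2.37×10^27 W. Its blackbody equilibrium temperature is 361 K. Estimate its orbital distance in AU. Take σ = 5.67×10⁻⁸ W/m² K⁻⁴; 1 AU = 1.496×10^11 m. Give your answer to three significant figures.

Energy balance gives S = 4σT⁴/(1−α) = 5503 W/m².
Then d = [L/(4πS)]^(1/2) = 1.851×10^11 m, i.e. 1.238 AU.

1.24 AU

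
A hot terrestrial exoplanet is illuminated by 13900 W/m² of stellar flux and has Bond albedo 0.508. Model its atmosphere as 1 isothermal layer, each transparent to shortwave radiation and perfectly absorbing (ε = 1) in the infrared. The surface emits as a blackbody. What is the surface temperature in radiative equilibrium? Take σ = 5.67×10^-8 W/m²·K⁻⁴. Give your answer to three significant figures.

496 K

The effective emission temperature is T_e = [S(1−α)/(4σ)]^¼ = 416.7 K.
For an N-layer opaque stack, T_s⁴ = (N+1)T_e⁴, hence T_s = (2)^(1/4)×416.7 K = 495.6 K.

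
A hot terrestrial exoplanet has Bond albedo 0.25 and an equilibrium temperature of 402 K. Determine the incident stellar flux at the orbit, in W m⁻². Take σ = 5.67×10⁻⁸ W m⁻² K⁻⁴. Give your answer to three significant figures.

Invert the energy balance for S: S = 4σT⁴/(1−α).
σT⁴ = 5.67×10⁻⁸·(402)⁴ = 1481 W m⁻².
S = 4·1481/0.75 = 7897 W m⁻².

7900 W m⁻²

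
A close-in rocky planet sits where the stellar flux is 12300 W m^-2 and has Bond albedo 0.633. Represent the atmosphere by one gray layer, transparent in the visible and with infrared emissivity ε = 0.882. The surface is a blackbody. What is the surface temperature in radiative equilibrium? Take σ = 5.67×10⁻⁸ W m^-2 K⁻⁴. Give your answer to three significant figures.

The planet radiates to space at T_e = [S(1−α)/(4σ)]^(1/4) = 375.6 K.
Surface balance with a leaky layer gives σT_s⁴ = σT_e⁴·2/(2−ε), so T_s = T_e·[2/(2−0.882)]^(1/4) = 434.4 K.

434 K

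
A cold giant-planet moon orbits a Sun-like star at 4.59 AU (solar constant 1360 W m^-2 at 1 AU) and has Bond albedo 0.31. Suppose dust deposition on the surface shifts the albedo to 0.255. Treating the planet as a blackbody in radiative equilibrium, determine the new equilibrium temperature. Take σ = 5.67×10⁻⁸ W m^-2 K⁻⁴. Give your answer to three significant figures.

Flux at the orbit: S = 1360/(4.59)² = 64.55 W m^-2.
T₂ = [S(1−α₂)/(4σ)]^(1/4) = [64.55·0.745/(4σ)]^(1/4) = 120.7 K.

121 K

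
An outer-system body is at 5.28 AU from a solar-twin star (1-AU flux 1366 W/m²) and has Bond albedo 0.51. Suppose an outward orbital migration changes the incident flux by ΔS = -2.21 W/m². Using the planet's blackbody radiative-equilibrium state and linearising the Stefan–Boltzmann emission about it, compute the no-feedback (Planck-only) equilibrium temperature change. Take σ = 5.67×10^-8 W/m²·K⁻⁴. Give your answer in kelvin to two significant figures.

Flux at the orbit: S = 1366/(5.28)² = 49.00 W/m².
The baseline emission temperature is T_e = 101.4 K.
TOA radiative forcing: ΔF = (1−α)ΔS/4 = 0.49·(-2.21)/4 = -0.2707 W/m².
Planck response: λ_P = 4σT_e³ = 4·5.67×10⁻⁸·(101.4)³ = 0.2367 W/m²/K.
ΔT₀ = ΔF/λ_P = -0.2707/0.2367 = -1.14 K.

-1.1 K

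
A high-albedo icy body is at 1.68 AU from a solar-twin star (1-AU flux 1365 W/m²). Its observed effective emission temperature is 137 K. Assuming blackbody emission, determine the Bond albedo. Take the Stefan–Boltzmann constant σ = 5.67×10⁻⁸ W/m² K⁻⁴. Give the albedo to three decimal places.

0.835

By the inverse-square law, S = 1365/1.68² = 483.6 W/m².
Rearranging the radiative balance, α = 1 − 4σT⁴/S.
σT⁴ = 19.97 W/m², so 4σT⁴ = 79.90 W/m².
Hence α = 1 − 79.90/483.6 = 0.8348.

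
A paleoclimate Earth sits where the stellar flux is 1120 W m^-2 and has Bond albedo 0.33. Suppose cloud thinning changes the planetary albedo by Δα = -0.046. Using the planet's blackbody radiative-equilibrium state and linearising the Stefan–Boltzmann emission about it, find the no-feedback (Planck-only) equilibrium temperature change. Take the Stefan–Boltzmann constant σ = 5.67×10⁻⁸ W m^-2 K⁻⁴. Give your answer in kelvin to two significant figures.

4.1 kelvin

The baseline emission temperature is T_e = 239.8 K.
The change in absorbed flux is Δ[S(1−α)/4] = −SΔα/4 = 12.88 W m^-2.
Planck response: λ_P = 4σT_e³ = 4·5.67×10⁻⁸·(239.8)³ = 3.129 W m^-2/K.
So ΔT₀ = 12.88/3.129 = 4.12 K.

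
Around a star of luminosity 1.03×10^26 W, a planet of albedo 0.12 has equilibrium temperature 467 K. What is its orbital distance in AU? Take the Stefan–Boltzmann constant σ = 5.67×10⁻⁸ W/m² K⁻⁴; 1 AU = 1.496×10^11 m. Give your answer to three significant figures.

Required flux: S = 4σT⁴/(1−α) = 12260 W/m².
S = L/(4πd²) → d = √(L/4πS) = √(1.03×10^26/(4π·12260)) = 2.586×10^10 m = 0.1728 AU.

0.173 AU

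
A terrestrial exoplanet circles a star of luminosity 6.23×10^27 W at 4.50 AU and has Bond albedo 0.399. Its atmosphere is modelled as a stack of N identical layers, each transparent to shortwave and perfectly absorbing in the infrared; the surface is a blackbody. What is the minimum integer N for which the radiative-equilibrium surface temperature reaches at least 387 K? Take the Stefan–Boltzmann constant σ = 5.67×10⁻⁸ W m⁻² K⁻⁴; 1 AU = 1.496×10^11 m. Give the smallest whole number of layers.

7

d = 4.50 × 1.496×10^11 m = 6.732×10^11 m.
Flux at the orbit: S = L/(4πd²) = 6.23×10^27/(4π·(6.73×10^11)²) = 1094 W m⁻².
OLR = S(1−α)/4 = 164.4 W m⁻²; the top layer radiates at T_e = 232.0 K.
T_s = (N+1)^(1/4)·T_e ≥ 387 K requires N+1 ≥ (T_s/T_e)⁴ = (387/232.0)⁴ = 7.738.
The minimum whole number is N = 7.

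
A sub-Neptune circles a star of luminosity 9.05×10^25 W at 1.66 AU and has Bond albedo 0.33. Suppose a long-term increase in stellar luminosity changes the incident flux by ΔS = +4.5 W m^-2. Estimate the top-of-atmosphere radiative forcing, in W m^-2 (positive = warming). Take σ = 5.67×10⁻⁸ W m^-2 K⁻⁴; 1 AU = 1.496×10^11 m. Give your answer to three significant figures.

0.754 W m^-2

Orbital distance: d = 1.66 AU = 2.483×10^11 m.
S = L/(4πd²) = 116.8 W m^-2.
Only a fraction (1−α) is absorbed and it's spread over 4πR², so ΔF = (1−α)ΔS/4 = 0.7537 W m^-2.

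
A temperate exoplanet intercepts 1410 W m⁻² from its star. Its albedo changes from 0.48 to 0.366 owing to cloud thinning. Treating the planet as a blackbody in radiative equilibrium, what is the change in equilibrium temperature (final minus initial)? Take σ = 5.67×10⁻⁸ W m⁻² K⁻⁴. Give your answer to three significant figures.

12.1 K

Before: T₁ = [1410·0.52/(4σ)]^(1/4) = 238.4 K.
Final:   T₂ = [S(1−0.366)/(4σ)]^(1/4) = 250.6 K.
Change: 250.6 − 238.4 = 12.11 K.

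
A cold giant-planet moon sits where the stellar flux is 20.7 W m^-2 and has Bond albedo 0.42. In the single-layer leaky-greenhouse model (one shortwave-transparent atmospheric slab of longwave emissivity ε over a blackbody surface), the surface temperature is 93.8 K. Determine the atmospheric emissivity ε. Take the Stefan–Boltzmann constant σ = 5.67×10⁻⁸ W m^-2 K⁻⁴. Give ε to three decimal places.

TOA balance gives T_e = 85.30 K.
Since (2−ε)/2 = (T_e/T_s)⁴ = 0.6838, ε = 0.6324.

0.632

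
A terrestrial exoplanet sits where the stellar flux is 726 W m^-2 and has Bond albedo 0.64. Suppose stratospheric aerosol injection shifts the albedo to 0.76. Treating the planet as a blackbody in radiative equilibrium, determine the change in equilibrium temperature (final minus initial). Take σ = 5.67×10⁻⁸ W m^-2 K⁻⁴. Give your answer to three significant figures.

Before: T₁ = [726.0·0.36/(4σ)]^(1/4) = 184.2 K.
With α = 0.76, T₂ = 166.5 K.
ΔT = T₂ − T₁ = -17.76 K.

-17.8 K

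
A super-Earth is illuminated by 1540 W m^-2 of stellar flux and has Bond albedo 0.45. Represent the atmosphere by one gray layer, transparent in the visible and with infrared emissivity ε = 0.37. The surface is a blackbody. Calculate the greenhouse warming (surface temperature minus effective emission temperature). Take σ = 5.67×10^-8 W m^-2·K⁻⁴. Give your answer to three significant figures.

13.0 K

The planet radiates to space at T_e = [S(1−α)/(4σ)]^(1/4) = 247.2 K.
For a single slab of emissivity ε, T_s⁴ = 2T_e⁴/(2−ε); thus T_s = 247.2·(1.227)^(1/4) = 260.2 K.
T_s − T_e = 260.2 − 247.2 = 12.97 K.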